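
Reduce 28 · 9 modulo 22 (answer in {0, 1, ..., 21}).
Reduce the factors first: 28 ≡ 6 (mod 22), so 28 · 9 ≡ 6 · 9 (mod 22). 6 · 9 = 54. Dividing by 22: 54 = 2·22 + 10. So (28 · 9) mod 22 = 10.

Final answer: 10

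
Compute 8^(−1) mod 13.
8^(−1) ≡ 5 (mod 13)

Apply the extended Euclidean algorithm to (13, 8), tracking rows (r, s, t) with s·13 + t·8 = r. Each division r_prev = q·r_cur + r_new produces the new row as (previous row) − q·(current row):
  row A: (13, 1, 0)   [1·13 + 0·8 = 13]
  row B: (8, 0, 1)   [0·13 + 1·8 = 8]
  13 = 1·8 + 5   → row C = row A − 1·row B = (5, 1, −1)   [check: 1·13 − 1·8 = 5]
  8 = 1·5 + 3   → row D = row B − 1·row C = (3, −1, 2)   [check: −1·13 + 2·8 = 3]
  5 = 1·3 + 2   → row E = row C − 1·row D = (2, 2, −3)   [check: 2·13 − 3·8 = 2]
  3 = 1·2 + 1   → row F = row D − 1·row E = (1, −3, 5)   [check: −3·13 + 5·8 = 1]
  2 = 2·1 + 0   → remainder 0, stop. gcd = 1 (last nonzero row F).
The gcd is 1, so 8 is invertible mod 13. The last nonzero row gives −3·13 + 5·8 = 1, so t = 5. So 8^(−1) ≡ 5 (mod 13). Verify: 8 · 5 = 40 ≡ 1 (mod 13). ✓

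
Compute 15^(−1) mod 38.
15^(−1) ≡ 33 (mod 38)

Apply the extended Euclidean algorithm to (38, 15), tracking rows (r, s, t) with s·38 + t·15 = r. Each division r_prev = q·r_cur + r_new produces the new row as (previous row) − q·(current row):
  row A: (38, 1, 0)   [1·38 + 0·15 = 38]
  row B: (15, 0, 1)   [0·38 + 1·15 = 15]
  38 = 2·15 + 8   → row C = row A − 2·row B = (8, 1, −2)   [check: 1·38 − 2·15 = 8]
  15 = 1·8 + 7   → row D = row B − 1·row C = (7, −1, 3)   [check: −1·38 + 3·15 = 7]
  8 = 1·7 + 1   → row E = row C − 1·row D = (1, 2, −5)   [check: 2·38 − 5·15 = 1]
  7 = 7·1 + 0   → remainder 0, stop. gcd = 1 (last nonzero row E).
The gcd is 1, so 15 is invertible mod 38. The last nonzero row gives 2·38 − 5·15 = 1, so t = −5. So 15^(−1) ≡ −5 ≡ 33 (mod 38). Verify: 15 · 33 = 495 ≡ 1 (mod 38). ✓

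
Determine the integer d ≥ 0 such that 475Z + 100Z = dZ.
In the PID Z, (a, b) is generated by gcd(a, b). Compute gcd(475, 100) with the extended Euclidean algorithm, tracking rows (r, s, t) with s·475 + t·100 = r:
  row A: (475, 1, 0)   [1·475 + 0·100 = 475]
  row B: (100, 0, 1)   [0·475 + 1·100 = 100]
  475 = 4·100 + 75   → row C = row A − 4·row B = (75, 1, −4)   [check: 1·475 − 4·100 = 75]
  100 = 1·75 + 25   → row D = row B − 1·row C = (25, −1, 5)   [check: −1·475 + 5·100 = 25]
  75 = 3·25 + 0   → remainder 0, stop. gcd = 25 (last nonzero row D).
So gcd(475, 100) = 25, with Bézout identity −1·475 + 5·100 = 25. Containment (⊇): the Bézout identity exhibits 25 as an element of (475, 100), giving (25) ⊆ (475, 100). Containment (⊆): since 25 | 475 and 25 | 100 (475 = 25·19, 100 = 25·4), every Z-linear combination of 475 and 100 is divisible by 25, so (475, 100) ⊆ (25). Therefore (475, 100) = (25), d = 25.

Final answer: (475, 100) = (25); d = 25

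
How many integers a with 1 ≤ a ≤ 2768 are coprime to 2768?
1376

The number of a ∈ {1, ..., 2768} with gcd(a, 2768) = 1 is by definition Euler's totient φ(2768). φ is multiplicative, with φ(p^e) = p^e − p^(e−1). Factorise 2768 = 2^4 · 173. Then
  φ(2768) = (2^4 − 2^3) · (173 − 1) = 8 · 172 = 1376.
So there are 1376 such integers.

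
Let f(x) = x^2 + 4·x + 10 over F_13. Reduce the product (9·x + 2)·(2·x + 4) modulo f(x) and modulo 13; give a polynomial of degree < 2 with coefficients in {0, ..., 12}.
Multiply as integer polynomials: a · b = 18·x^2 + 40·x + 8. Reducing coefficients mod 13: a · b ≡ 5·x^2 + x + 8. Now divide by f(x) = x^2 + 4·x + 10 in F_13[x], eliminating the leading term at each step:
  leading term 5·x^2: subtract (5)·f(x) = 5·x^2 + 7·x + 11, leaving 7·x + 10 (coefficients mod 13)
The degree is now < 2, so this is the remainder. Hence a · b ≡ 7·x + 10 in F_13[x]/(f).

Final answer: a · b ≡ 7·x + 10 (mod f(x))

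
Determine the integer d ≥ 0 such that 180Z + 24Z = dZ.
(180, 24) = (12); d = 12

In the PID Z, (a, b) is generated by gcd(a, b). Compute gcd(180, 24) with the extended Euclidean algorithm, tracking rows (r, s, t) with s·180 + t·24 = r:
  row A: (180, 1, 0)   [1·180 + 0·24 = 180]
  row B: (24, 0, 1)   [0·180 + 1·24 = 24]
  180 = 7·24 + 12   → row C = row A − 7·row B = (12, 1, −7)   [check: 1·180 − 7·24 = 12]
  24 = 2·12 + 0   → remainder 0, stop. gcd = 12 (last nonzero row C).
So gcd(180, 24) = 12, with Bézout identity 1·180 − 7·24 = 12. Containment (⊇): the Bézout identity exhibits 12 as an element of (180, 24), giving (12) ⊆ (180, 24). Containment (⊆): since 12 | 180 and 12 | 24 (180 = 12·15, 24 = 12·2), every Z-linear combination of 180 and 24 is divisible by 12, so (180, 24) ⊆ (12). Therefore (180, 24) = (12), d = 12.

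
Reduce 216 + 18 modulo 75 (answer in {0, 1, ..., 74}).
9

Reduce the summands first: 216 ≡ 66 (mod 75), so 216 + 18 ≡ 66 + 18 (mod 75). 66 + 18 = 84; 84 = 1·75 + 9, so (216 + 18) mod 75 = 9.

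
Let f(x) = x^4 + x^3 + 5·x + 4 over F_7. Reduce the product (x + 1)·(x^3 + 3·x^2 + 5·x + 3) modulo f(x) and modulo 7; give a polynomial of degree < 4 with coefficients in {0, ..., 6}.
a · b ≡ 3·x^3 + x^2 + 3·x + 6 (mod f(x))

Multiply as integer polynomials: a · b = x^4 + 4·x^3 + 8·x^2 + 8·x + 3. Reducing coefficients mod 7: a · b ≡ x^4 + 4·x^3 + x^2 + x + 3. Now divide by f(x) = x^4 + x^3 + 5·x + 4 in F_7[x], eliminating the leading term at each step:
  leading term x^4: subtract (1)·f(x) = x^4 + x^3 + 5·x + 4, leaving 3·x^3 + x^2 + 3·x + 6 (coefficients mod 7)
The degree is now < 4, so this is the remainder. Hence a · b ≡ 3·x^3 + x^2 + 3·x + 6 in F_7[x]/(f).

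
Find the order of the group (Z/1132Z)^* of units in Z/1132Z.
|(Z/1132Z)^*| = 564

(Z/1132Z)^* consists of the classes a with gcd(a, 1132) = 1, so its order is φ(1132). φ is multiplicative, with φ(p^e) = p^e − p^(e−1). Factorise 1132 = 2^2 · 283. Then
  φ(1132) = (2^2 − 2^1) · (283 − 1) = 2 · 282 = 564.
Thus |(Z/1132Z)^*| = 564.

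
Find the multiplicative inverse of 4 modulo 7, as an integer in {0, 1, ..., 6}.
Apply the extended Euclidean algorithm to (7, 4), tracking rows (r, s, t) with s·7 + t·4 = r. Each division r_prev = q·r_cur + r_new produces the new row as (previous row) − q·(current row):
  row A: (7, 1, 0)   [1·7 + 0·4 = 7]
  row B: (4, 0, 1)   [0·7 + 1·4 = 4]
  7 = 1·4 + 3   → row C = row A − 1·row B = (3, 1, −1)   [check: 1·7 − 1·4 = 3]
  4 = 1·3 + 1   → row D = row B − 1·row C = (1, −1, 2)   [check: −1·7 + 2·4 = 1]
  3 = 3·1 + 0   → remainder 0, stop. gcd = 1 (last nonzero row D).
The gcd is 1, so 4 is invertible mod 7. The last nonzero row gives −1·7 + 2·4 = 1, so t = 2. So 4^(−1) ≡ 2 (mod 7). Verify: 4 · 2 = 8 ≡ 1 (mod 7). ✓

Final answer: 4^(−1) ≡ 2 (mod 7)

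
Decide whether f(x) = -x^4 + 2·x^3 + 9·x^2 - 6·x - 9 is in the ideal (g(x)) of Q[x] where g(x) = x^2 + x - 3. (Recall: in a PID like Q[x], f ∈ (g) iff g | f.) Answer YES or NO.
YES

In Q[x] the ideal (g) consists of all multiples of g, so f ∈ (g) iff g | f, i.e. iff the remainder of f on division by g is 0. Divide f by g (g is monic, so eliminate the leading term of the running remainder at each step):
  leading term -x^4: subtract (-x^2)·g(x) = -x^4 - x^3 + 3·x^2, leaving 3·x^3 + 6·x^2 - 6·x - 9
  leading term 3·x^3: subtract (3·x)·g(x) = 3·x^3 + 3·x^2 - 9·x, leaving 3·x^2 + 3·x - 9
  leading term 3·x^2: subtract (3)·g(x) = 3·x^2 + 3·x - 9, leaving 0
The remainder is 0, so f(x) = g(x) · h(x) with h(x) = -x^2 + 3·x + 3. Hence g | f, i.e. f ∈ (g).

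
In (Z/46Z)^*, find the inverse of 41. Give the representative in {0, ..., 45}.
Apply the extended Euclidean algorithm to (46, 41), tracking rows (r, s, t) with s·46 + t·41 = r. Each division r_prev = q·r_cur + r_new produces the new row as (previous row) − q·(current row):
  row A: (46, 1, 0)   [1·46 + 0·41 = 46]
  row B: (41, 0, 1)   [0·46 + 1·41 = 41]
  46 = 1·41 + 5   → row C = row A − 1·row B = (5, 1, −1)   [check: 1·46 − 1·41 = 5]
  41 = 8·5 + 1   → row D = row B − 8·row C = (1, −8, 9)   [check: −8·46 + 9·41 = 1]
  5 = 5·1 + 0   → remainder 0, stop. gcd = 1 (last nonzero row D).
The gcd is 1, so 41 is invertible mod 46. The last nonzero row gives −8·46 + 9·41 = 1, so t = 9. So 41^(−1) ≡ 9 (mod 46). Verify: 41 · 9 = 369 ≡ 1 (mod 46). ✓

Final answer: 41^(−1) ≡ 9 (mod 46)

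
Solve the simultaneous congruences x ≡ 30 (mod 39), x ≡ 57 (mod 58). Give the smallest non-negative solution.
The moduli 39, 58 are pairwise coprime, so by the CRT there is a unique solution mod 39·58 = 2262.
Solve by successive substitution. Start with x ≡ 30 (mod 39).
  Combine with x ≡ 57 (mod 58): write x = 30 + 39·t and require 30 + 39·t ≡ 57 (mod 58), i.e. 39·t ≡ 57 − 30 ≡ 27 (mod 58). Since 39^(−1) ≡ 3 (mod 58), t ≡ 3·27 ≡ 23 (mod 58). So x ≡ 30 + 39·23 = 927 (mod 2262).
Unique solution in [0, 2262): x = 927.

Final answer: x ≡ 927 (mod 2262); the representative in [0, 2262) is 927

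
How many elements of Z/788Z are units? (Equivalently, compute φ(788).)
Z/788Z has φ(788) = 392 units

An element a ∈ Z/788Z is a unit iff gcd(a, 788) = 1, so the number of units is φ(788). φ is multiplicative, with φ(p^e) = p^e − p^(e−1). Factorise 788 = 2^2 · 197. Then
  φ(788) = (2^2 − 2^1) · (197 − 1) = 2 · 196 = 392.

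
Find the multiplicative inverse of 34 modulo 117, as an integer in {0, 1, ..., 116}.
34^(−1) ≡ 31 (mod 117)

Apply the extended Euclidean algorithm to (117, 34), tracking rows (r, s, t) with s·117 + t·34 = r. Each division r_prev = q·r_cur + r_new produces the new row as (previous row) − q·(current row):
  row A: (117, 1, 0)   [1·117 + 0·34 = 117]
  row B: (34, 0, 1)   [0·117 + 1·34 = 34]
  117 = 3·34 + 15   → row C = row A − 3·row B = (15, 1, −3)   [check: 1·117 − 3·34 = 15]
  34 = 2·15 + 4   → row D = row B − 2·row C = (4, −2, 7)   [check: −2·117 + 7·34 = 4]
  15 = 3·4 + 3   → row E = row C − 3·row D = (3, 7, −24)   [check: 7·117 − 24·34 = 3]
  4 = 1·3 + 1   → row F = row D − 1·row E = (1, −9, 31)   [check: −9·117 + 31·34 = 1]
  3 = 3·1 + 0   → remainder 0, stop. gcd = 1 (last nonzero row F).
The gcd is 1, so 34 is invertible mod 117. The last nonzero row gives −9·117 + 31·34 = 1, so t = 31. So 34^(−1) ≡ 31 (mod 117). Verify: 34 · 31 = 1054 ≡ 1 (mod 117). ✓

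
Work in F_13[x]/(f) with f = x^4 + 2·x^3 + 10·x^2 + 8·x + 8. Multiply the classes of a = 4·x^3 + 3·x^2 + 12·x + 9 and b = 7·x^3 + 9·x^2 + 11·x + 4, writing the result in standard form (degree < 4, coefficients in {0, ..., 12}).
Multiply as integer polynomials: a · b = 28·x^6 + 57·x^5 + 155·x^4 + 220·x^3 + 225·x^2 + 147·x + 36. Reducing coefficients mod 13: a · b ≡ 2·x^6 + 5·x^5 + 12·x^4 + 12·x^3 + 4·x^2 + 4·x + 10. Now divide by f(x) = x^4 + 2·x^3 + 10·x^2 + 8·x + 8 in F_13[x], eliminating the leading term at each step:
  leading term 2·x^6: subtract (2·x^2)·f(x) = 2·x^6 + 4·x^5 + 7·x^4 + 3·x^3 + 3·x^2, leaving x^5 + 5·x^4 + 9·x^3 + x^2 + 4·x + 10 (coefficients mod 13)
  leading term x^5: subtract (x)·f(x) = x^5 + 2·x^4 + 10·x^3 + 8·x^2 + 8·x, leaving 3·x^4 + 12·x^3 + 6·x^2 + 9·x + 10 (coefficients mod 13)
  leading term 3·x^4: subtract (3)·f(x) = 3·x^4 + 6·x^3 + 4·x^2 + 11·x + 11, leaving 6·x^3 + 2·x^2 + 11·x + 12 (coefficients mod 13)
The degree is now < 4, so this is the remainder. Hence a · b ≡ 6·x^3 + 2·x^2 + 11·x + 12 in F_13[x]/(f).

Final answer: a · b ≡ 6·x^3 + 2·x^2 + 11·x + 12 (mod f(x))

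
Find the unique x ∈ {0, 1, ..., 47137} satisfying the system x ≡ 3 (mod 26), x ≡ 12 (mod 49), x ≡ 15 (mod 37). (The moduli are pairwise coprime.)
x ≡ 35831 (mod 47138); the representative in [0, 47138) is 35831

The moduli 26, 49, 37 are pairwise coprime, so by the CRT there is a unique solution mod 26·49·37 = 47138.
Solve by successive substitution. Start with x ≡ 3 (mod 26).
  Combine with x ≡ 12 (mod 49): write x = 3 + 26·t and require 3 + 26·t ≡ 12 (mod 49), i.e. 26·t ≡ 12 − 3 ≡ 9 (mod 49). Since 26^(−1) ≡ 17 (mod 49), t ≡ 17·9 ≡ 6 (mod 49). So x ≡ 3 + 26·6 = 159 (mod 1274).
  Combine with x ≡ 15 (mod 37): write x = 159 + 1274·t and require 159 + 1274·t ≡ 15 (mod 37), i.e. 1274·t ≡ 15 − 159 ≡ 4 (mod 37). Since 1274^(−1) ≡ 7 (mod 37) (1274 ≡ 16 (mod 37)), t ≡ 7·4 ≡ 28 (mod 37). So x ≡ 159 + 1274·28 = 35831 (mod 47138).
Unique solution in [0, 47138): x = 35831.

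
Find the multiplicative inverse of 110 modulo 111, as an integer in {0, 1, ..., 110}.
110^(−1) ≡ 110 (mod 111)

Apply the extended Euclidean algorithm to (111, 110), tracking rows (r, s, t) with s·111 + t·110 = r. Each division r_prev = q·r_cur + r_new produces the new row as (previous row) − q·(current row):
  row A: (111, 1, 0)   [1·111 + 0·110 = 111]
  row B: (110, 0, 1)   [0·111 + 1·110 = 110]
  111 = 1·110 + 1   → row C = row A − 1·row B = (1, 1, −1)   [check: 1·111 − 1·110 = 1]
  110 = 110·1 + 0   → remainder 0, stop. gcd = 1 (last nonzero row C).
The gcd is 1, so 110 is invertible mod 111. The last nonzero row gives 1·111 − 1·110 = 1, so t = −1. So 110^(−1) ≡ −1 ≡ 110 (mod 111). Verify: 110 · 110 = 12100 ≡ 1 (mod 111). ✓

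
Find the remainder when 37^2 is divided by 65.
Use repeated squaring. Binary(2) = 10. Walk through the bits of the exponent 2 left-to-right: at each bit after the leading one, square the running value, then multiply by 37 if the bit is 1 (always reducing mod 65):
  bit 1 = 1 (leading): start with 37.
  bit 2 = 0: square 37^2 = 1369 ≡ 4 (mod 65).
Final value: 37^2 ≡ 4 (mod 65).

Final answer: 4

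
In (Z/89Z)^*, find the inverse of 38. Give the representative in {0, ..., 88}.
Apply the extended Euclidean algorithm to (89, 38), tracking rows (r, s, t) with s·89 + t·38 = r. Each division r_prev = q·r_cur + r_new produces the new row as (previous row) − q·(current row):
  row A: (89, 1, 0)   [1·89 + 0·38 = 89]
  row B: (38, 0, 1)   [0·89 + 1·38 = 38]
  89 = 2·38 + 13   → row C = row A − 2·row B = (13, 1, −2)   [check: 1·89 − 2·38 = 13]
  38 = 2·13 + 12   → row D = row B − 2·row C = (12, −2, 5)   [check: −2·89 + 5·38 = 12]
  13 = 1·12 + 1   → row E = row C − 1·row D = (1, 3, −7)   [check: 3·89 − 7·38 = 1]
  12 = 12·1 + 0   → remainder 0, stop. gcd = 1 (last nonzero row E).
The gcd is 1, so 38 is invertible mod 89. The last nonzero row gives 3·89 − 7·38 = 1, so t = −7. So 38^(−1) ≡ −7 ≡ 82 (mod 89). Verify: 38 · 82 = 3116 ≡ 1 (mod 89). ✓

Final answer: 38^(−1) ≡ 82 (mod 89)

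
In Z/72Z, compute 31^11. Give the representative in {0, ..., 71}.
Use repeated squaring. Binary(11) = 1011. Walk through the bits of the exponent 11 left-to-right: at each bit after the leading one, square the running value, then multiply by 31 if the bit is 1 (always reducing mod 72):
  bit 1 = 1 (leading): start with 31.
  bit 2 = 0: square 31^2 = 961 ≡ 25 (mod 72).
  bit 3 = 1: square 25^2 = 625 ≡ 49; bit is 1, so multiply 49·31 = 1519 ≡ 7 (mod 72).
  bit 4 = 1: square 7^2 = 49; bit is 1, so multiply 49·31 = 1519 ≡ 7 (mod 72).
Final value: 31^11 ≡ 7 (mod 72).

Final answer: 7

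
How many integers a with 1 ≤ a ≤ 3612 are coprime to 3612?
The number of a ∈ {1, ..., 3612} with gcd(a, 3612) = 1 is by definition Euler's totient φ(3612). φ is multiplicative, with φ(p^e) = p^e − p^(e−1). Factorise 3612 = 2^2 · 3 · 7 · 43. Then
  φ(3612) = (2^2 − 2^1) · (3 − 1) · (7 − 1) · (43 − 1) = 2 · 2 · 6 · 42 = 1008.
So there are 1008 such integers.

Final answer: 1008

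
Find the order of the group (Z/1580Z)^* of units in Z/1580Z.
|(Z/1580Z)^*| = 624

(Z/1580Z)^* consists of the classes a with gcd(a, 1580) = 1, so its order is φ(1580). φ is multiplicative, with φ(p^e) = p^e − p^(e−1). Factorise 1580 = 2^2 · 5 · 79. Then
  φ(1580) = (2^2 − 2^1) · (5 − 1) · (79 − 1) = 2 · 4 · 78 = 624.
Thus |(Z/1580Z)^*| = 624.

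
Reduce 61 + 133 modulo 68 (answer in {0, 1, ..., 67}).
58

Reduce the summands first: 133 ≡ 65 (mod 68), so 61 + 133 ≡ 61 + 65 (mod 68). 61 + 65 = 126; 126 = 1·68 + 58, so (61 + 133) mod 68 = 58.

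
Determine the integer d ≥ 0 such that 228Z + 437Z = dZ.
(228, 437) = (19); d = 19

In the PID Z, (a, b) is generated by gcd(a, b). Compute gcd(437, 228) with the extended Euclidean algorithm, tracking rows (r, s, t) with s·437 + t·228 = r:
  row A: (437, 1, 0)   [1·437 + 0·228 = 437]
  row B: (228, 0, 1)   [0·437 + 1·228 = 228]
  437 = 1·228 + 209   → row C = row A − 1·row B = (209, 1, −1)   [check: 1·437 − 1·228 = 209]
  228 = 1·209 + 19   → row D = row B − 1·row C = (19, −1, 2)   [check: −1·437 + 2·228 = 19]
  209 = 11·19 + 0   → remainder 0, stop. gcd = 19 (last nonzero row D).
So gcd(228, 437) = 19, with Bézout identity −1·437 + 2·228 = 19. Containment (⊇): the Bézout identity exhibits 19 as an element of (228, 437), giving (19) ⊆ (228, 437). Containment (⊆): since 19 | 228 and 19 | 437 (228 = 19·12, 437 = 19·23), every Z-linear combination of 228 and 437 is divisible by 19, so (228, 437) ⊆ (19). Therefore (228, 437) = (19), d = 19.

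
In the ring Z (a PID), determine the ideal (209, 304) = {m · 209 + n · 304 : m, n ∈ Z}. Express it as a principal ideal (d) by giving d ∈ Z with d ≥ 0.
In the PID Z, (a, b) is generated by gcd(a, b). Compute gcd(304, 209) with the extended Euclidean algorithm, tracking rows (r, s, t) with s·304 + t·209 = r:
  row A: (304, 1, 0)   [1·304 + 0·209 = 304]
  row B: (209, 0, 1)   [0·304 + 1·209 = 209]
  304 = 1·209 + 95   → row C = row A − 1·row B = (95, 1, −1)   [check: 1·304 − 1·209 = 95]
  209 = 2·95 + 19   → row D = row B − 2·row C = (19, −2, 3)   [check: −2·304 + 3·209 = 19]
  95 = 5·19 + 0   → remainder 0, stop. gcd = 19 (last nonzero row D).
So gcd(209, 304) = 19, with Bézout identity −2·304 + 3·209 = 19. Containment (⊇): the Bézout identity exhibits 19 as an element of (209, 304), giving (19) ⊆ (209, 304). Containment (⊆): since 19 | 209 and 19 | 304 (209 = 19·11, 304 = 19·16), every Z-linear combination of 209 and 304 is divisible by 19, so (209, 304) ⊆ (19). Therefore (209, 304) = (19), d = 19.

Final answer: (209, 304) = (19); d = 19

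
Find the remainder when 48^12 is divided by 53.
47

Use repeated squaring. Binary(12) = 1100. Walk through the bits of the exponent 12 left-to-right: at each bit after the leading one, square the running value, then multiply by 48 if the bit is 1 (always reducing mod 53):
  bit 1 = 1 (leading): start with 48.
  bit 2 = 1: square 48^2 = 2304 ≡ 25; bit is 1, so multiply 25·48 = 1200 ≡ 34 (mod 53).
  bit 3 = 0: square 34^2 = 1156 ≡ 43 (mod 53).
  bit 4 = 0: square 43^2 = 1849 ≡ 47 (mod 53).
Final value: 48^12 ≡ 47 (mod 53).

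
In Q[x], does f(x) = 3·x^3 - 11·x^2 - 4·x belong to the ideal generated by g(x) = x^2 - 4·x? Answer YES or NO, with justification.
In Q[x] the ideal (g) consists of all multiples of g, so f ∈ (g) iff g | f, i.e. iff the remainder of f on division by g is 0. Divide f by g (g is monic, so eliminate the leading term of the running remainder at each step):
  leading term 3·x^3: subtract (3·x)·g(x) = 3·x^3 - 12·x^2, leaving x^2 - 4·x
  leading term x^2: subtract (1)·g(x) = x^2 - 4·x, leaving 0
The remainder is 0, so f(x) = g(x) · h(x) with h(x) = 3·x + 1. Hence g | f, i.e. f ∈ (g).

Final answer: YES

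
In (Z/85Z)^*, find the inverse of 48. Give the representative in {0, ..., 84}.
Apply the extended Euclidean algorithm to (85, 48), tracking rows (r, s, t) with s·85 + t·48 = r. Each division r_prev = q·r_cur + r_new produces the new row as (previous row) − q·(current row):
  row A: (85, 1, 0)   [1·85 + 0·48 = 85]
  row B: (48, 0, 1)   [0·85 + 1·48 = 48]
  85 = 1·48 + 37   → row C = row A − 1·row B = (37, 1, −1)   [check: 1·85 − 1·48 = 37]
  48 = 1·37 + 11   → row D = row B − 1·row C = (11, −1, 2)   [check: −1·85 + 2·48 = 11]
  37 = 3·11 + 4   → row E = row C − 3·row D = (4, 4, −7)   [check: 4·85 − 7·48 = 4]
  11 = 2·4 + 3   → row F = row D − 2·row E = (3, −9, 16)   [check: −9·85 + 16·48 = 3]
  4 = 1·3 + 1   → row G = row E − 1·row F = (1, 13, −23)   [check: 13·85 − 23·48 = 1]
  3 = 3·1 + 0   → remainder 0, stop. gcd = 1 (last nonzero row G).
The gcd is 1, so 48 is invertible mod 85. The last nonzero row gives 13·85 − 23·48 = 1, so t = −23. So 48^(−1) ≡ −23 ≡ 62 (mod 85). Verify: 48 · 62 = 2976 ≡ 1 (mod 85). ✓

Final answer: 48^(−1) ≡ 62 (mod 85)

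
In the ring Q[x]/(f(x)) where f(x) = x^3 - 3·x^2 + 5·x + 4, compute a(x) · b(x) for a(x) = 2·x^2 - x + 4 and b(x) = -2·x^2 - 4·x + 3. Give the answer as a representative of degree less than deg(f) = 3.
a · b ≡ -32·x^2 + 87·x + 84 (mod f(x))

First multiply in Q[x] without reducing: a · b = -4·x^4 - 6·x^3 + 2·x^2 - 19·x + 12. Now divide by f(x) = x^3 - 3·x^2 + 5·x + 4, eliminating the leading term at each step:
  leading term -4·x^4: subtract (-4·x)·f(x) = -4·x^4 + 12·x^3 - 20·x^2 - 16·x, leaving -18·x^3 + 22·x^2 - 3·x + 12
  leading term -18·x^3: subtract (-18)·f(x) = -18·x^3 + 54·x^2 - 90·x - 72, leaving -32·x^2 + 87·x + 84
The degree is now < 3, so this is the remainder. Hence a · b ≡ -32·x^2 + 87·x + 84 in Q[x]/(f).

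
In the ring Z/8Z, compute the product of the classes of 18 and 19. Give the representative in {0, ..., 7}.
Reduce the factors first: 18 ≡ 2, 19 ≡ 3 (mod 8), so 18 · 19 ≡ 2 · 3 (mod 8). 2 · 3 = 6. Dividing by 8: 6 = 0·8 + 6. So (18 · 19) mod 8 = 6.

Final answer: 6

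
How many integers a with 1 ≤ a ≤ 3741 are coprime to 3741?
The number of a ∈ {1, ..., 3741} with gcd(a, 3741) = 1 is by definition Euler's totient φ(3741). φ is multiplicative, with φ(p^e) = p^e − p^(e−1). Factorise 3741 = 3 · 29 · 43. Then
  φ(3741) = (3 − 1) · (29 − 1) · (43 − 1) = 2 · 28 · 42 = 2352.
So there are 2352 such integers.

Final answer: 2352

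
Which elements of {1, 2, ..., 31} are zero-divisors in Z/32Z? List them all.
nonzero zero-divisors of Z/32Z = {2, 4, 6, 8, 10, 12, 14, 16, 18, 20, 22, 24, 26, 28, 30}

An element a ∈ Z/32Z (with a ≠ 0) is a zero-divisor iff gcd(a, 32) > 1 (because a is a unit precisely when gcd(a, n) = 1, and in Z/nZ every nonzero, non-unit element is a zero-divisor). Scan a = 1, ..., 31 and keep those with gcd(a, 32) > 1:
  gcd(2, 32) = 2, gcd(4, 32) = 4, gcd(6, 32) = 2, gcd(8, 32) = 8, gcd(10, 32) = 2, gcd(12, 32) = 4, gcd(14, 32) = 2, gcd(16, 32) = 16, gcd(18, 32) = 2, gcd(20, 32) = 4, gcd(22, 32) = 2, gcd(24, 32) = 8, gcd(26, 32) = 2, gcd(28, 32) = 4, gcd(30, 32) = 2.
All other a ∈ {1, ..., 31} have gcd(a, 32) = 1 and are units. So the nonzero zero-divisors are exactly the 15 values of a appearing in this scan.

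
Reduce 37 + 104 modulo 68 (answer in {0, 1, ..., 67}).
Reduce the summands first: 104 ≡ 36 (mod 68), so 37 + 104 ≡ 37 + 36 (mod 68). 37 + 36 = 73; 73 = 1·68 + 5, so (37 + 104) mod 68 = 5.

Final answer: 5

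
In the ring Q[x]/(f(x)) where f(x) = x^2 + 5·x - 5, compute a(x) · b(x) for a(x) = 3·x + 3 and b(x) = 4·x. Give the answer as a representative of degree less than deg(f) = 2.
First multiply in Q[x] without reducing: a · b = 12·x^2 + 12·x. Now divide by f(x) = x^2 + 5·x - 5, eliminating the leading term at each step:
  leading term 12·x^2: subtract (12)·f(x) = 12·x^2 + 60·x - 60, leaving 60 - 48·x
The degree is now < 2, so this is the remainder. Hence a · b ≡ 60 - 48·x in Q[x]/(f).

Final answer: a · b ≡ 60 - 48·x (mod f(x))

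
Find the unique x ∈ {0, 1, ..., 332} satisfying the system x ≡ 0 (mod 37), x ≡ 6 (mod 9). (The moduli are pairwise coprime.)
x ≡ 222 (mod 333); the representative in [0, 333) is 222

The moduli 37, 9 are pairwise coprime, so by the CRT there is a unique solution mod 37·9 = 333.
Solve by successive substitution. Start with x ≡ 0 (mod 37).
  Combine with x ≡ 6 (mod 9): write x = 37·t and require 37·t ≡ 6 (mod 9). Since 37^(−1) ≡ 1 (mod 9) (37 ≡ 1 (mod 9)), t ≡ 1·6 ≡ 6 (mod 9). So x ≡ 37·6 = 222 (mod 333).
Unique solution in [0, 333): x = 222.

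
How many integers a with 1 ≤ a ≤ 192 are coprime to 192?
The number of a ∈ {1, ..., 192} with gcd(a, 192) = 1 is by definition Euler's totient φ(192). φ is multiplicative, with φ(p^e) = p^e − p^(e−1). Factorise 192 = 2^6 · 3. Then
  φ(192) = (2^6 − 2^5) · (3 − 1) = 32 · 2 = 64.
So there are 64 such integers.

Final answer: 64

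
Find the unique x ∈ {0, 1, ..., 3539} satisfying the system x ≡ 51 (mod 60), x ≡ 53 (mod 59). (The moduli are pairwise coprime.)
x ≡ 171 (mod 3540); the representative in [0, 3540) is 171

The moduli 60, 59 are pairwise coprime, so by the CRT there is a unique solution mod 60·59 = 3540.
Solve by successive substitution. Start with x ≡ 51 (mod 60).
  Combine with x ≡ 53 (mod 59): write x = 51 + 60·t and require 51 + 60·t ≡ 53 (mod 59), i.e. 60·t ≡ 53 − 51 ≡ 2 (mod 59). Since 60^(−1) ≡ 1 (mod 59) (60 ≡ 1 (mod 59)), t ≡ 1·2 ≡ 2 (mod 59). So x ≡ 51 + 60·2 = 171 (mod 3540).
Unique solution in [0, 3540): x = 171.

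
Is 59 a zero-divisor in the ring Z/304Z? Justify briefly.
NO

gcd(59, 304) = 1, so 59 is a unit in Z/304Z (it has a multiplicative inverse). A unit cannot be a zero-divisor: if 59·b ≡ 0 then multiplying both sides by 59^(−1) gives b ≡ 0. So 59 is not a zero-divisor.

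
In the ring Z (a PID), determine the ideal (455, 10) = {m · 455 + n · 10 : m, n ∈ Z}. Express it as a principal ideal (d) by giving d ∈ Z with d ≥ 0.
In the PID Z, (a, b) is generated by gcd(a, b). Compute gcd(455, 10) with the extended Euclidean algorithm, tracking rows (r, s, t) with s·455 + t·10 = r:
  row A: (455, 1, 0)   [1·455 + 0·10 = 455]
  row B: (10, 0, 1)   [0·455 + 1·10 = 10]
  455 = 45·10 + 5   → row C = row A − 45·row B = (5, 1, −45)   [check: 1·455 − 45·10 = 5]
  10 = 2·5 + 0   → remainder 0, stop. gcd = 5 (last nonzero row C).
So gcd(455, 10) = 5, with Bézout identity 1·455 − 45·10 = 5. Containment (⊇): the Bézout identity exhibits 5 as an element of (455, 10), giving (5) ⊆ (455, 10). Containment (⊆): since 5 | 455 and 5 | 10 (455 = 5·91, 10 = 5·2), every Z-linear combination of 455 and 10 is divisible by 5, so (455, 10) ⊆ (5). Therefore (455, 10) = (5), d = 5.

Final answer: (455, 10) = (5); d = 5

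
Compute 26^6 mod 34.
4

Use repeated squaring. Binary(6) = 110. Walk through the bits of the exponent 6 left-to-right: at each bit after the leading one, square the running value, then multiply by 26 if the bit is 1 (always reducing mod 34):
  bit 1 = 1 (leading): start with 26.
  bit 2 = 1: square 26^2 = 676 ≡ 30; bit is 1, so multiply 30·26 = 780 ≡ 32 (mod 34).
  bit 3 = 0: square 32^2 = 1024 ≡ 4 (mod 34).
Final value: 26^6 ≡ 4 (mod 34).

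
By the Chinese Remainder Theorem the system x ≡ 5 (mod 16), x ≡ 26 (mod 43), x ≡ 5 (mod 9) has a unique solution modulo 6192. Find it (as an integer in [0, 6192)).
x ≡ 1445 (mod 6192); the representative in [0, 6192) is 1445

The moduli 16, 43, 9 are pairwise coprime, so by the CRT there is a unique solution mod 16·43·9 = 6192.
Solve by successive substitution. Start with x ≡ 5 (mod 16).
  Combine with x ≡ 26 (mod 43): write x = 5 + 16·t and require 5 + 16·t ≡ 26 (mod 43), i.e. 16·t ≡ 26 − 5 ≡ 21 (mod 43). Since 16^(−1) ≡ 35 (mod 43), t ≡ 35·21 ≡ 4 (mod 43). So x ≡ 5 + 16·4 = 69 (mod 688).
  Combine with x ≡ 5 (mod 9): write x = 69 + 688·t and require 69 + 688·t ≡ 5 (mod 9), i.e. 688·t ≡ 5 − 69 ≡ 8 (mod 9). Since 688^(−1) ≡ 7 (mod 9) (688 ≡ 4 (mod 9)), t ≡ 7·8 ≡ 2 (mod 9). So x ≡ 69 + 688·2 = 1445 (mod 6192).
Unique solution in [0, 6192): x = 1445.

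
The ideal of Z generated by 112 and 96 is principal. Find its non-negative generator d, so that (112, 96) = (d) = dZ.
(112, 96) = (16); d = 16

In the PID Z, (a, b) is generated by gcd(a, b). Compute gcd(112, 96) with the extended Euclidean algorithm, tracking rows (r, s, t) with s·112 + t·96 = r:
  row A: (112, 1, 0)   [1·112 + 0·96 = 112]
  row B: (96, 0, 1)   [0·112 + 1·96 = 96]
  112 = 1·96 + 16   → row C = row A − 1·row B = (16, 1, −1)   [check: 1·112 − 1·96 = 16]
  96 = 6·16 + 0   → remainder 0, stop. gcd = 16 (last nonzero row C).
So gcd(112, 96) = 16, with Bézout identity 1·112 − 1·96 = 16. Containment (⊇): the Bézout identity exhibits 16 as an element of (112, 96), giving (16) ⊆ (112, 96). Containment (⊆): since 16 | 112 and 16 | 96 (112 = 16·7, 96 = 16·6), every Z-linear combination of 112 and 96 is divisible by 16, so (112, 96) ⊆ (16). Therefore (112, 96) = (16), d = 16.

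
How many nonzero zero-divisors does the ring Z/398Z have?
In Z/398Z each nonzero element is either a unit (gcd with 398 is 1) or a zero-divisor (gcd > 1). The number of units is φ(398): factorise 398 = 2 · 199, so φ(398) = (2 − 1) · (199 − 1) = 1 · 198 = 198. The nonzero elements number 398 − 1 = 397. Hence the nonzero zero-divisors number 397 − 198 = 199.

Final answer: Z/398Z has 199 nonzero zero-divisors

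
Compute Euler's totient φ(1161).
φ(1161) = 756

φ is multiplicative, with φ(p^e) = p^e − p^(e−1). Factorise 1161 = 3^3 · 43. Then
  φ(1161) = (3^3 − 3^2) · (43 − 1) = 18 · 42 = 756.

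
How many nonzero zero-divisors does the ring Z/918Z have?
Z/918Z has 629 nonzero zero-divisors

In Z/918Z each nonzero element is either a unit (gcd with 918 is 1) or a zero-divisor (gcd > 1). The number of units is φ(918): factorise 918 = 2 · 3^3 · 17, so φ(918) = (2 − 1) · (3^3 − 3^2) · (17 − 1) = 1 · 18 · 16 = 288. The nonzero elements number 918 − 1 = 917. Hence the nonzero zero-divisors number 917 − 288 = 629.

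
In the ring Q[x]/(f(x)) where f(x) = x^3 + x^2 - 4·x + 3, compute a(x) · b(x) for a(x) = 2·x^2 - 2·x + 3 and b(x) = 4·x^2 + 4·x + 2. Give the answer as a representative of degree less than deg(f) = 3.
First multiply in Q[x] without reducing: a · b = 8·x^4 + 8·x^2 + 8·x + 6. Now divide by f(x) = x^3 + x^2 - 4·x + 3, eliminating the leading term at each step:
  leading term 8·x^4: subtract (8·x)·f(x) = 8·x^4 + 8·x^3 - 32·x^2 + 24·x, leaving -8·x^3 + 40·x^2 - 16·x + 6
  leading term -8·x^3: subtract (-8)·f(x) = -8·x^3 - 8·x^2 + 32·x - 24, leaving 48·x^2 - 48·x + 30
The degree is now < 3, so this is the remainder. Hence a · b ≡ 48·x^2 - 48·x + 30 in Q[x]/(f).

Final answer: a · b ≡ 48·x^2 - 48·x + 30 (mod f(x))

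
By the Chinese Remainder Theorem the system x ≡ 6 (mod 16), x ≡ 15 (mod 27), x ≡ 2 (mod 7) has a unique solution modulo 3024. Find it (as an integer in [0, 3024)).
x ≡ 1878 (mod 3024); the representative in [0, 3024) is 1878

The moduli 16, 27, 7 are pairwise coprime, so by the CRT there is a unique solution mod 16·27·7 = 3024.
Solve by successive substitution. Start with x ≡ 6 (mod 16).
  Combine with x ≡ 15 (mod 27): write x = 6 + 16·t and require 6 + 16·t ≡ 15 (mod 27), i.e. 16·t ≡ 15 − 6 ≡ 9 (mod 27). Since 16^(−1) ≡ 22 (mod 27), t ≡ 22·9 ≡ 9 (mod 27). So x ≡ 6 + 16·9 = 150 (mod 432).
  Combine with x ≡ 2 (mod 7): write x = 150 + 432·t and require 150 + 432·t ≡ 2 (mod 7), i.e. 432·t ≡ 2 − 150 ≡ 6 (mod 7). Since 432^(−1) ≡ 3 (mod 7) (432 ≡ 5 (mod 7)), t ≡ 3·6 ≡ 4 (mod 7). So x ≡ 150 + 432·4 = 1878 (mod 3024).
Unique solution in [0, 3024): x = 1878.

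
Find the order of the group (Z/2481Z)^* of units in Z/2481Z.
(Z/2481Z)^* consists of the classes a with gcd(a, 2481) = 1, so its order is φ(2481). φ is multiplicative, with φ(p^e) = p^e − p^(e−1). Factorise 2481 = 3 · 827. Then
  φ(2481) = (3 − 1) · (827 − 1) = 2 · 826 = 1652.
Thus |(Z/2481Z)^*| = 1652.

Final answer: |(Z/2481Z)^*| = 1652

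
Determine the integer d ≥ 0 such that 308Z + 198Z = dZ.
In the PID Z, (a, b) is generated by gcd(a, b). Compute gcd(308, 198) with the extended Euclidean algorithm, tracking rows (r, s, t) with s·308 + t·198 = r:
  row A: (308, 1, 0)   [1·308 + 0·198 = 308]
  row B: (198, 0, 1)   [0·308 + 1·198 = 198]
  308 = 1·198 + 110   → row C = row A − 1·row B = (110, 1, −1)   [check: 1·308 − 1·198 = 110]
  198 = 1·110 + 88   → row D = row B − 1·row C = (88, −1, 2)   [check: −1·308 + 2·198 = 88]
  110 = 1·88 + 22   → row E = row C − 1·row D = (22, 2, −3)   [check: 2·308 − 3·198 = 22]
  88 = 4·22 + 0   → remainder 0, stop. gcd = 22 (last nonzero row E).
So gcd(308, 198) = 22, with Bézout identity 2·308 − 3·198 = 22. Containment (⊇): the Bézout identity exhibits 22 as an element of (308, 198), giving (22) ⊆ (308, 198). Containment (⊆): since 22 | 308 and 22 | 198 (308 = 22·14, 198 = 22·9), every Z-linear combination of 308 and 198 is divisible by 22, so (308, 198) ⊆ (22). Therefore (308, 198) = (22), d = 22.

Final answer: (308, 198) = (22); d = 22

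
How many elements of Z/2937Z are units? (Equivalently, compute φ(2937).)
Z/2937Z has φ(2937) = 1760 units

An element a ∈ Z/2937Z is a unit iff gcd(a, 2937) = 1, so the number of units is φ(2937). φ is multiplicative, with φ(p^e) = p^e − p^(e−1). Factorise 2937 = 3 · 11 · 89. Then
  φ(2937) = (3 − 1) · (11 − 1) · (89 − 1) = 2 · 10 · 88 = 1760.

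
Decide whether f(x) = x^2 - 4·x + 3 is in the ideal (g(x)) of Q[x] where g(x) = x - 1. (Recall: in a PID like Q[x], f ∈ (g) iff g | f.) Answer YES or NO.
In Q[x] the ideal (g) consists of all multiples of g, so f ∈ (g) iff g | f, i.e. iff the remainder of f on division by g is 0. Divide f by g (g is monic, so eliminate the leading term of the running remainder at each step):
  leading term x^2: subtract (x)·g(x) = x^2 - x, leaving 3 - 3·x
  leading term -3·x: subtract (-3)·g(x) = 3 - 3·x, leaving 0
The remainder is 0, so f(x) = g(x) · h(x) with h(x) = x - 3. Hence g | f, i.e. f ∈ (g).

Final answer: YES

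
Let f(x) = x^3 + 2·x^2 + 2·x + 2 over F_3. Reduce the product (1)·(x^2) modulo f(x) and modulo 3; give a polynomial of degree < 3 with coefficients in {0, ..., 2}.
a · b ≡ x^2 (mod f(x))

Multiply as integer polynomials: a · b = x^2. Reducing coefficients mod 3: a · b ≡ x^2. This already has degree < 3, so no reduction by f is needed. Hence a · b ≡ x^2 in F_3[x]/(f).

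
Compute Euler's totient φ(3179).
φ is multiplicative, with φ(p^e) = p^e − p^(e−1). Factorise 3179 = 11 · 17^2. Then
  φ(3179) = (11 − 1) · (17^2 − 17^1) = 10 · 272 = 2720.

Final answer: φ(3179) = 2720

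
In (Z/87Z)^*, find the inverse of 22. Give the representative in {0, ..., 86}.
Apply the extended Euclidean algorithm to (87, 22), tracking rows (r, s, t) with s·87 + t·22 = r. Each division r_prev = q·r_cur + r_new produces the new row as (previous row) − q·(current row):
  row A: (87, 1, 0)   [1·87 + 0·22 = 87]
  row B: (22, 0, 1)   [0·87 + 1·22 = 22]
  87 = 3·22 + 21   → row C = row A − 3·row B = (21, 1, −3)   [check: 1·87 − 3·22 = 21]
  22 = 1·21 + 1   → row D = row B − 1·row C = (1, −1, 4)   [check: −1·87 + 4·22 = 1]
  21 = 21·1 + 0   → remainder 0, stop. gcd = 1 (last nonzero row D).
The gcd is 1, so 22 is invertible mod 87. The last nonzero row gives −1·87 + 4·22 = 1, so t = 4. So 22^(−1) ≡ 4 (mod 87). Verify: 22 · 4 = 88 ≡ 1 (mod 87). ✓

Final answer: 22^(−1) ≡ 4 (mod 87)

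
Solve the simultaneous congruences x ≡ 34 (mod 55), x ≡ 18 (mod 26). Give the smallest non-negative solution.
x ≡ 694 (mod 1430); the representative in [0, 1430) is 694

The moduli 55, 26 are pairwise coprime, so by the CRT there is a unique solution mod 55·26 = 1430.
Solve by successive substitution. Start with x ≡ 34 (mod 55).
  Combine with x ≡ 18 (mod 26): write x = 34 + 55·t and require 34 + 55·t ≡ 18 (mod 26), i.e. 55·t ≡ 18 − 34 ≡ 10 (mod 26). Since 55^(−1) ≡ 9 (mod 26) (55 ≡ 3 (mod 26)), t ≡ 9·10 ≡ 12 (mod 26). So x ≡ 34 + 55·12 = 694 (mod 1430).
Unique solution in [0, 1430): x = 694.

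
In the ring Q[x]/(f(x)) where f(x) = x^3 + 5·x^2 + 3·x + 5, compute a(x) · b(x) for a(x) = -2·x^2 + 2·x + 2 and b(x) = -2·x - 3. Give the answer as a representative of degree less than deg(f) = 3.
First multiply in Q[x] without reducing: a · b = 4·x^3 + 2·x^2 - 10·x - 6. Now divide by f(x) = x^3 + 5·x^2 + 3·x + 5, eliminating the leading term at each step:
  leading term 4·x^3: subtract (4)·f(x) = 4·x^3 + 20·x^2 + 12·x + 20, leaving -18·x^2 - 22·x - 26
The degree is now < 3, so this is the remainder. Hence a · b ≡ -18·x^2 - 22·x - 26 in Q[x]/(f).

Final answer: a · b ≡ -18·x^2 - 22·x - 26 (mod f(x))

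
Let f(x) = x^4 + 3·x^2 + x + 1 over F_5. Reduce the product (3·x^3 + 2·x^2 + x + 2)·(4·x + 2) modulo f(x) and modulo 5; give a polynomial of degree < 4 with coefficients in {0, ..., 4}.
a · b ≡ 4·x^3 + 2·x^2 + 3·x + 2 (mod f(x))

Multiply as integer polynomials: a · b = 12·x^4 + 14·x^3 + 8·x^2 + 10·x + 4. Reducing coefficients mod 5: a · b ≡ 2·x^4 + 4·x^3 + 3·x^2 + 4. Now divide by f(x) = x^4 + 3·x^2 + x + 1 in F_5[x], eliminating the leading term at each step:
  leading term 2·x^4: subtract (2)·f(x) = 2·x^4 + x^2 + 2·x + 2, leaving 4·x^3 + 2·x^2 + 3·x + 2 (coefficients mod 5)
The degree is now < 4, so this is the remainder. Hence a · b ≡ 4·x^3 + 2·x^2 + 3·x + 2 in F_5[x]/(f).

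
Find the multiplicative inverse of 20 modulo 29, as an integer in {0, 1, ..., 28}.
20^(−1) ≡ 16 (mod 29)

Apply the extended Euclidean algorithm to (29, 20), tracking rows (r, s, t) with s·29 + t·20 = r. Each division r_prev = q·r_cur + r_new produces the new row as (previous row) − q·(current row):
  row A: (29, 1, 0)   [1·29 + 0·20 = 29]
  row B: (20, 0, 1)   [0·29 + 1·20 = 20]
  29 = 1·20 + 9   → row C = row A − 1·row B = (9, 1, −1)   [check: 1·29 − 1·20 = 9]
  20 = 2·9 + 2   → row D = row B − 2·row C = (2, −2, 3)   [check: −2·29 + 3·20 = 2]
  9 = 4·2 + 1   → row E = row C − 4·row D = (1, 9, −13)   [check: 9·29 − 13·20 = 1]
  2 = 2·1 + 0   → remainder 0, stop. gcd = 1 (last nonzero row E).
The gcd is 1, so 20 is invertible mod 29. The last nonzero row gives 9·29 − 13·20 = 1, so t = −13. So 20^(−1) ≡ −13 ≡ 16 (mod 29). Verify: 20 · 16 = 320 ≡ 1 (mod 29). ✓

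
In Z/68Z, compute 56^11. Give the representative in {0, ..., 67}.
Use repeated squaring. Binary(11) = 1011. Walk through the bits of the exponent 11 left-to-right: at each bit after the leading one, square the running value, then multiply by 56 if the bit is 1 (always reducing mod 68):
  bit 1 = 1 (leading): start with 56.
  bit 2 = 0: square 56^2 = 3136 ≡ 8 (mod 68).
  bit 3 = 1: square 8^2 = 64; bit is 1, so multiply 64·56 = 3584 ≡ 48 (mod 68).
  bit 4 = 1: square 48^2 = 2304 ≡ 60; bit is 1, so multiply 60·56 = 3360 ≡ 28 (mod 68).
Final value: 56^11 ≡ 28 (mod 68).

Final answer: 28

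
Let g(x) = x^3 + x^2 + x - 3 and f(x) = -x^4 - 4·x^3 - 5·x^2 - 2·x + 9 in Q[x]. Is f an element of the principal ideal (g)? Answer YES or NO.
NO

In Q[x] the ideal (g) consists of all multiples of g, so f ∈ (g) iff g | f, i.e. iff the remainder of f on division by g is 0. Divide f by g (g is monic, so eliminate the leading term of the running remainder at each step):
  leading term -x^4: subtract (-x)·g(x) = -x^4 - x^3 - x^2 + 3·x, leaving -3·x^3 - 4·x^2 - 5·x + 9
  leading term -3·x^3: subtract (-3)·g(x) = -3·x^3 - 3·x^2 - 3·x + 9, leaving -x^2 - 2·x
The remainder r(x) = -x^2 - 2·x ≠ 0 (and deg r < deg g), so g ∤ f, i.e. f ∉ (g).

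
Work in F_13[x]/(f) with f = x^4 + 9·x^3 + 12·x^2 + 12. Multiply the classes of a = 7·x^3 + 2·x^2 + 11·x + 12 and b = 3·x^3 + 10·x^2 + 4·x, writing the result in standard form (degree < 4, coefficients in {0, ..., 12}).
Multiply as integer polynomials: a · b = 21·x^6 + 76·x^5 + 81·x^4 + 154·x^3 + 164·x^2 + 48·x. Reducing coefficients mod 13: a · b ≡ 8·x^6 + 11·x^5 + 3·x^4 + 11·x^3 + 8·x^2 + 9·x. Now divide by f(x) = x^4 + 9·x^3 + 12·x^2 + 12 in F_13[x], eliminating the leading term at each step:
  leading term 8·x^6: subtract (8·x^2)·f(x) = 8·x^6 + 7·x^5 + 5·x^4 + 5·x^2, leaving 4·x^5 + 11·x^4 + 11·x^3 + 3·x^2 + 9·x (coefficients mod 13)
  leading term 4·x^5: subtract (4·x)·f(x) = 4·x^5 + 10·x^4 + 9·x^3 + 9·x, leaving x^4 + 2·x^3 + 3·x^2 (coefficients mod 13)
  leading term x^4: subtract (1)·f(x) = x^4 + 9·x^3 + 12·x^2 + 12, leaving 6·x^3 + 4·x^2 + 1 (coefficients mod 13)
The degree is now < 4, so this is the remainder. Hence a · b ≡ 6·x^3 + 4·x^2 + 1 in F_13[x]/(f).

Final answer: a · b ≡ 6·x^3 + 4·x^2 + 1 (mod f(x))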